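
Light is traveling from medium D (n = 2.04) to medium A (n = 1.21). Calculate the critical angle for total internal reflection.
θc = arcsin(n₂/n₁) = 36.38°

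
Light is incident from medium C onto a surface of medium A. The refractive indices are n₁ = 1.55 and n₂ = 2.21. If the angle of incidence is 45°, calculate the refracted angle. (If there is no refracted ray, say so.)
sin θ₂ = (n₁/n₂)·sin θ₁ = 0.4959 → θ₂ = 29.73°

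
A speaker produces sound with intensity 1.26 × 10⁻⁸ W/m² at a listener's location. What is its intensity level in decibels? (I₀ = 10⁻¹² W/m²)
β = 10·log₁₀(I/I₀) = 41 dB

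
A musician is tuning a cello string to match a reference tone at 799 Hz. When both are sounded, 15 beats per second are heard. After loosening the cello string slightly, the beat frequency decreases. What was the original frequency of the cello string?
814 Hz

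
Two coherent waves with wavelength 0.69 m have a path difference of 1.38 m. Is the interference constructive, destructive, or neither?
constructive — path difference = 2λ, a whole number of wavelengths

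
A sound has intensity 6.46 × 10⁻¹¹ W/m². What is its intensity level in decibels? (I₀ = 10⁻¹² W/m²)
β = 10·log₁₀(I/I₀) = 18.1 dB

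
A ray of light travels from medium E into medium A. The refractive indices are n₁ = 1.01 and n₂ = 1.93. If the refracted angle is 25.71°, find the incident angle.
sin θ₁ = (n₂/n₁)·sin θ₂ → θ₁ = 55.99°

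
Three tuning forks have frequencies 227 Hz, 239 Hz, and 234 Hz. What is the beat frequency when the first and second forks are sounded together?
12 Hz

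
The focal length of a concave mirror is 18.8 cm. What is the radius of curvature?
R = 2|f| = 37.6 cm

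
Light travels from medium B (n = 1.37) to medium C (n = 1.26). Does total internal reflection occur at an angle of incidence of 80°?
θc = arcsin(n₂/n₁) = 66.88°; 80° > θc, so yes — total internal reflection.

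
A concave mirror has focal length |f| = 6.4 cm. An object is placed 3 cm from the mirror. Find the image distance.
f = +6.4 cm (concave); 1/di = 1/f − 1/do → di = -5.647 cm (virtual image, behind mirror)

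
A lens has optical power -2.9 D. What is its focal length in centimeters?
f = 1/P = -34.48 cm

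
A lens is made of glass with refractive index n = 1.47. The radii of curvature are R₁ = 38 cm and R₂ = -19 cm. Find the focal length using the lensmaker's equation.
1/f = (n − 1)(1/R₁ − 1/R₂) → f = 26.95 cm (converging lens)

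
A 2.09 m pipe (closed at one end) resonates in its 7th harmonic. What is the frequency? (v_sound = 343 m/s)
fₙ = nv/(4L) = 287.2 Hz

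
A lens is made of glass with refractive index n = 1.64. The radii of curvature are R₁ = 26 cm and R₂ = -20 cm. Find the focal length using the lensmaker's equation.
1/f = (n − 1)(1/R₁ − 1/R₂) → f = 17.66 cm (converging lens)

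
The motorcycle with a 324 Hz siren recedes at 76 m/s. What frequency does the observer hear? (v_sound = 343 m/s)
f_obs = f·v/(v + v_s) = 265.2 Hz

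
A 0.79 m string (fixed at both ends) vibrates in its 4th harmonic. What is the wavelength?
λₙ = 2L/n = 0.395 m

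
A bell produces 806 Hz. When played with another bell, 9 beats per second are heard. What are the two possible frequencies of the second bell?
f₂ = 806 ± 9 Hz → 815 Hz or 797 Hz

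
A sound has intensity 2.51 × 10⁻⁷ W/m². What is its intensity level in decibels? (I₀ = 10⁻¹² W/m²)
β = 10·log₁₀(I/I₀) = 54 dB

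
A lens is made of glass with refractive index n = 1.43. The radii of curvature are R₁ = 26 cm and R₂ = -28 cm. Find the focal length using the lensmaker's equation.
1/f = (n − 1)(1/R₁ − 1/R₂) → f = 31.35 cm (converging lens)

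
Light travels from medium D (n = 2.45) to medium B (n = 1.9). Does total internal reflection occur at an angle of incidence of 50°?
θc = arcsin(n₂/n₁) = 50.85°; 50° < θc, so no — the ray refracts.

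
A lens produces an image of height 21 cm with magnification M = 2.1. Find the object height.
ho = |hi|/|M| = 10 cm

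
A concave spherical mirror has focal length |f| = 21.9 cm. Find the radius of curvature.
R = 2|f| = 43.8 cm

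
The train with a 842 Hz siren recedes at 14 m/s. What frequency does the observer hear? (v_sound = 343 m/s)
f_obs = f·v/(v + v_s) = 809 Hz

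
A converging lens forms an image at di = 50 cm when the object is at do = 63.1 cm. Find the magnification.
M = −di/do = -0.7924 (inverted image)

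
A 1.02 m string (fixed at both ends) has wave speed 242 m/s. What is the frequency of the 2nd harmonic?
fₙ = nv/(2L) = 237.3 Hz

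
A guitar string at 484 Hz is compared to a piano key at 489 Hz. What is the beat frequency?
5 Hz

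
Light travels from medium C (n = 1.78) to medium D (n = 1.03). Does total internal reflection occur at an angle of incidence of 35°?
θc = arcsin(n₂/n₁) = 35.36°; 35° < θc, so no — the ray refracts.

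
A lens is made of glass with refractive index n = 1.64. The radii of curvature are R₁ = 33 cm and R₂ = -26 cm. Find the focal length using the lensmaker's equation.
1/f = (n − 1)(1/R₁ − 1/R₂) → f = 22.72 cm (converging lens)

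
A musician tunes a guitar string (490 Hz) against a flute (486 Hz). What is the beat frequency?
4 Hz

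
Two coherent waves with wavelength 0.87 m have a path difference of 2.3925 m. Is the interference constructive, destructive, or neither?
neither (partial) — path difference = 2.75λ, neither a whole number of wavelengths nor an odd multiple of λ/2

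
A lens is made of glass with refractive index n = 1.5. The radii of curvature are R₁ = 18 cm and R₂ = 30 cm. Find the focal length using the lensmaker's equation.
1/f = (n − 1)(1/R₁ − 1/R₂) → f = 90 cm (converging lens)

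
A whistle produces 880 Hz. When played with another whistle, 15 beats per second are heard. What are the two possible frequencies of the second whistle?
f₂ = 880 ± 15 Hz → 895 Hz or 865 Hz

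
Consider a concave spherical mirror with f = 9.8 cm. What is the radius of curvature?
R = 2|f| = 19.6 cm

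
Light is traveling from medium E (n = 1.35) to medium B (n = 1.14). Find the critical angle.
θc = arcsin(n₂/n₁) = 57.61°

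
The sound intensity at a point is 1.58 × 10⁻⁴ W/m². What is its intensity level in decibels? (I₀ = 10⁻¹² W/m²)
β = 10·log₁₀(I/I₀) = 81.99 dB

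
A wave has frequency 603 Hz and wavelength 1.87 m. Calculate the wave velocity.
v = fλ = 1128 m/s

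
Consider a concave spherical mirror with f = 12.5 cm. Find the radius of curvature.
R = 2|f| = 25 cm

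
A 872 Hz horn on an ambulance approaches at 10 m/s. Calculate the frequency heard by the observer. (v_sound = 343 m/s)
f_obs = f·v/(v − v_s) = 898.2 Hz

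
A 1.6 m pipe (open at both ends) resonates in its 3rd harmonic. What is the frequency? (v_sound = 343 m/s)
fₙ = nv/(2L) = 321.6 Hz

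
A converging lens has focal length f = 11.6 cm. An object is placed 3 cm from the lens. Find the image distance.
1/di = 1/f − 1/do → di = -4.047 cm (virtual image)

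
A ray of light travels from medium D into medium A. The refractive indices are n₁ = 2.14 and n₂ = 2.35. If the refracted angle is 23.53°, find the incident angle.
sin θ₁ = (n₂/n₁)·sin θ₂ → θ₁ = 26°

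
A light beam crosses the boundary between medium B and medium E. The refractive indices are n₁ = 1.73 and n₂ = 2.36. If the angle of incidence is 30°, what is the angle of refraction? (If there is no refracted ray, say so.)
sin θ₂ = (n₁/n₂)·sin θ₁ = 0.3665 → θ₂ = 21.5°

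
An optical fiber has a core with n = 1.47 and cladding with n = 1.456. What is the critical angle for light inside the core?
θc = arcsin(n_cladding/n_core) = 82.09°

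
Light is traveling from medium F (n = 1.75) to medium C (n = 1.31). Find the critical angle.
θc = arcsin(n₂/n₁) = 48.47°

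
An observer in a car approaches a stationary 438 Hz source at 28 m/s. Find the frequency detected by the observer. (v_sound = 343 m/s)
f_obs = f·(v + v_o)/v = 473.8 Hz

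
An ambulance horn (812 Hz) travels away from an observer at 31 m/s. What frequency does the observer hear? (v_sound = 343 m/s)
f_obs = f·v/(v + v_s) = 744.7 Hz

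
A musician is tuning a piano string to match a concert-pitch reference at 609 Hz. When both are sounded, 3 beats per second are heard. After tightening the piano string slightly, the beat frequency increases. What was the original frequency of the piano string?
612 Hz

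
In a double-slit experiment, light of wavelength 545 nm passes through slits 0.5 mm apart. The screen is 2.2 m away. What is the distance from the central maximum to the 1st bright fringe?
y = mλL/d = 2.398 mm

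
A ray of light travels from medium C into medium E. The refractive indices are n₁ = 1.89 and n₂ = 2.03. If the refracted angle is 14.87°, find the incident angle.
sin θ₁ = (n₂/n₁)·sin θ₂ → θ₁ = 16°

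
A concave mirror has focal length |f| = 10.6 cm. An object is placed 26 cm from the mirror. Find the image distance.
f = +10.6 cm (concave); 1/di = 1/f − 1/do → di = 17.9 cm (real image, in front of mirror)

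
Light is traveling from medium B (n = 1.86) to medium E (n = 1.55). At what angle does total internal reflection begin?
θc = arcsin(n₂/n₁) = 56.44°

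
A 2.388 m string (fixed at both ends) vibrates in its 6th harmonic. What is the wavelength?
λₙ = 2L/n = 0.796 m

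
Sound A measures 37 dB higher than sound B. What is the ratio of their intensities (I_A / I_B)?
I_A/I_B = 10^(Δβ/10) = 5012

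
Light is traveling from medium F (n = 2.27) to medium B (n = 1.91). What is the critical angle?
θc = arcsin(n₂/n₁) = 57.29°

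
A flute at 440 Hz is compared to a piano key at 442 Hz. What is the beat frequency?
2 Hz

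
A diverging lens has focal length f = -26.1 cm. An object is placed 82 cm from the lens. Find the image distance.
1/di = 1/f − 1/do → di = -19.8 cm (virtual image)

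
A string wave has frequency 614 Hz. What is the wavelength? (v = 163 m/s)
λ = v/f = 0.2655 m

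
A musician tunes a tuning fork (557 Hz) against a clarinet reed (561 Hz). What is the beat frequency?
4 Hz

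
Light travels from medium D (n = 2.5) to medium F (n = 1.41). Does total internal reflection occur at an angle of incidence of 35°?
θc = arcsin(n₂/n₁) = 34.33°; 35° > θc, so yes — total internal reflection.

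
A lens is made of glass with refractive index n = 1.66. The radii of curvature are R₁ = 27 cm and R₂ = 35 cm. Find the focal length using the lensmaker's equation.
1/f = (n − 1)(1/R₁ − 1/R₂) → f = 179 cm (converging lens)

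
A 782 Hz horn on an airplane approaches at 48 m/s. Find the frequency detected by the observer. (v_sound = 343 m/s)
f_obs = f·v/(v − v_s) = 909.2 Hz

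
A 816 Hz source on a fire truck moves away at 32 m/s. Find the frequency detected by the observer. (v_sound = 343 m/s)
f_obs = f·v/(v + v_s) = 746.4 Hz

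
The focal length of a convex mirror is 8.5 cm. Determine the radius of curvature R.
R = 2|f| = 17 cm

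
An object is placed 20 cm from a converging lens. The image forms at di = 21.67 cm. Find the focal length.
1/f = 1/do + 1/di → f = 10.4 cm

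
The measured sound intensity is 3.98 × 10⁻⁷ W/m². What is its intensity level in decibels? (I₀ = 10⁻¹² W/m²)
β = 10·log₁₀(I/I₀) = 56 dB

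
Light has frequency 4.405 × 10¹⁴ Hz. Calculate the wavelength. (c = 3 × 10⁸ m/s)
λ = c/f = 681 nm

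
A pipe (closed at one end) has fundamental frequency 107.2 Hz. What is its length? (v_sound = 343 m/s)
L = v/(4f₁) = 0.7999 m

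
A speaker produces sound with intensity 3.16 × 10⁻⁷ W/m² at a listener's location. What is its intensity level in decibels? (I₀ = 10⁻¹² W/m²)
β = 10·log₁₀(I/I₀) = 55 dB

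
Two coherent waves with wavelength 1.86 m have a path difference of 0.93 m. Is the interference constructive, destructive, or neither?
destructive — path difference = 0.5λ, an odd multiple of λ/2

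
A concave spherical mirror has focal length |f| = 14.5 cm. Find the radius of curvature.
R = 2|f| = 29 cm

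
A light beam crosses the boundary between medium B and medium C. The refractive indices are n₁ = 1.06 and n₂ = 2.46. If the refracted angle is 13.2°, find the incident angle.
sin θ₁ = (n₂/n₁)·sin θ₂ → θ₁ = 32°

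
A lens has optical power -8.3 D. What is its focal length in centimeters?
f = 1/P = -12.05 cm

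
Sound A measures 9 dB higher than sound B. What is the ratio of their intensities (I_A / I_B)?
I_A/I_B = 10^(Δβ/10) = 7.943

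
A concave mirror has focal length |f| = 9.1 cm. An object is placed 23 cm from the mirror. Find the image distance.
f = +9.1 cm (concave); 1/di = 1/f − 1/do → di = 15.06 cm (real image, in front of mirror)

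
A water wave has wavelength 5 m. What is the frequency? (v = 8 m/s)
f = v/λ = 1.6 Hz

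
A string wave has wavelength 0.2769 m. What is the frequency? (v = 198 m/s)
f = v/λ = 715.1 Hz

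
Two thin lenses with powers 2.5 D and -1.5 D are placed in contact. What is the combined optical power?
P_total = P₁ + P₂ = 1.0 D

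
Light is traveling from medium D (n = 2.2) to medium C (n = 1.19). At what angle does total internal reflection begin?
θc = arcsin(n₂/n₁) = 32.75°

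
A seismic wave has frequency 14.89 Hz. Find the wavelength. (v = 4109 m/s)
λ = v/f = 276 m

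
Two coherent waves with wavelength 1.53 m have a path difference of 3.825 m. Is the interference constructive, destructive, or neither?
destructive — path difference = 2.5λ, an odd multiple of λ/2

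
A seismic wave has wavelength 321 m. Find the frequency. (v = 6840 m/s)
f = v/λ = 21.31 Hz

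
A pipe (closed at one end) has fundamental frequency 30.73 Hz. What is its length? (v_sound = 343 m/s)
L = v/(4f₁) = 2.79 m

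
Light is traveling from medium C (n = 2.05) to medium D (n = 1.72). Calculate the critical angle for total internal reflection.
θc = arcsin(n₂/n₁) = 57.04°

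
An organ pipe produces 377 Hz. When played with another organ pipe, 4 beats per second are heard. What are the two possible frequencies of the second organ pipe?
f₂ = 377 ± 4 Hz → 381 Hz or 373 Hz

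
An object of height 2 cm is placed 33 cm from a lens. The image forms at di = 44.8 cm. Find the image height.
hi = (-di/do) × ho = -2.715 cm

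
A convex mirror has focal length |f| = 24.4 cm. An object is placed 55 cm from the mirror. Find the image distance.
f = −24.4 cm (convex); 1/di = 1/f − 1/do → di = -16.9 cm (virtual image, behind mirror)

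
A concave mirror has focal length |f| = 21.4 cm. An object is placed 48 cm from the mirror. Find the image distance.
f = +21.4 cm (concave); 1/di = 1/f − 1/do → di = 38.62 cm (real image, in front of mirror)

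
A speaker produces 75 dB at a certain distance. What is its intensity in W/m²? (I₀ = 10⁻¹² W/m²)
I = I₀·10^(β/10) = 3.16 × 10⁻⁵ W/m²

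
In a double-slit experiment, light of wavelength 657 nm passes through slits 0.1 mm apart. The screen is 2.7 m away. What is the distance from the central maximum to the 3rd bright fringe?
y = mλL/d = 53.22 mm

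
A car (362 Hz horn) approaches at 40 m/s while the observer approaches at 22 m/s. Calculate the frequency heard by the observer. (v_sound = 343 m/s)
f_obs = f·(v + v_o)/(v − v_s) = 436.1 Hz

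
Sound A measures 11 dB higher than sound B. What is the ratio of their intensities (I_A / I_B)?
I_A/I_B = 10^(Δβ/10) = 12.59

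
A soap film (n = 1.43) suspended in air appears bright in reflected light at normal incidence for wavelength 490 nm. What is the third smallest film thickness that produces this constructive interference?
2nt = (m − ½)λ with m = 3 → t = (m − ½)λ/(2n) = 428.3 nm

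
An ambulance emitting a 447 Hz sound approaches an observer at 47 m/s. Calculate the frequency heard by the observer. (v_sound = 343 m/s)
f_obs = f·v/(v − v_s) = 518 Hz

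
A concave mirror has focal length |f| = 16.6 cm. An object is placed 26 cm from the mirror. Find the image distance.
f = +16.6 cm (concave); 1/di = 1/f − 1/do → di = 45.91 cm (real image, in front of mirror)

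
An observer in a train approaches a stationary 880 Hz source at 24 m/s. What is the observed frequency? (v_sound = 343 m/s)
f_obs = f·(v + v_o)/v = 941.6 Hz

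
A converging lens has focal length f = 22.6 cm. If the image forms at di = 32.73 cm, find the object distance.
1/do = 1/f − 1/di → do = 73.02 cm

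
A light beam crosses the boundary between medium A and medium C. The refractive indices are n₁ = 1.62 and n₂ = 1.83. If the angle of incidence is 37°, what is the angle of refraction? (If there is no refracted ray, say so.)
sin θ₂ = (n₁/n₂)·sin θ₁ = 0.5328 → θ₂ = 32.19°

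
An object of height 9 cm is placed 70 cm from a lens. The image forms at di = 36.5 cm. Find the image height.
hi = (-di/do) × ho = -4.693 cm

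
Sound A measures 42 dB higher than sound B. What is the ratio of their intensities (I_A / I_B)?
I_A/I_B = 10^(Δβ/10) = 15850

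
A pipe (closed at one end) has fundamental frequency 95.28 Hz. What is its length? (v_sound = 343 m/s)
L = v/(4f₁) = 0.9 m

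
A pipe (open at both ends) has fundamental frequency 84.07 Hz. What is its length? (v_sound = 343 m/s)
L = v/(2f₁) = 2.04 m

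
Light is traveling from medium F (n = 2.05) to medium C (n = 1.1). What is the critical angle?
θc = arcsin(n₂/n₁) = 32.45°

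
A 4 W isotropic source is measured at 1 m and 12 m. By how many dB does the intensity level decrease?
Δβ = 20·log₁₀(r₂/r₁) = 21.58 dB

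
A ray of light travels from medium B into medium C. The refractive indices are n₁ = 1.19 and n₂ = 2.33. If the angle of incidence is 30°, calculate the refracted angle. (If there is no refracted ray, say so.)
sin θ₂ = (n₁/n₂)·sin θ₁ = 0.2554 → θ₂ = 14.8°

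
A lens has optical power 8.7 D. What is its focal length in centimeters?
f = 1/P = 11.49 cm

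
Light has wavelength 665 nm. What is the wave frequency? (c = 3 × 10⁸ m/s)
f = c/λ = 4.511 × 10¹⁴ Hz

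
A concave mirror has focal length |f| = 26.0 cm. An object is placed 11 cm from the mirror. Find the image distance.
f = +26.0 cm (concave); 1/di = 1/f − 1/do → di = -19.07 cm (virtual image, behind mirror)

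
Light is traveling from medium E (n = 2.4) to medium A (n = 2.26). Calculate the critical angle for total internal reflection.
θc = arcsin(n₂/n₁) = 70.33°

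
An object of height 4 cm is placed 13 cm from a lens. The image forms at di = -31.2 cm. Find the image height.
hi = (-di/do) × ho = 9.6 cm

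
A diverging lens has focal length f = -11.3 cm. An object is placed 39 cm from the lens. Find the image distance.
1/di = 1/f − 1/do → di = -8.761 cm (virtual image)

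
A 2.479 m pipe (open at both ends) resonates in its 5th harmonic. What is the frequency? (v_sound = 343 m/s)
fₙ = nv/(2L) = 345.9 Hz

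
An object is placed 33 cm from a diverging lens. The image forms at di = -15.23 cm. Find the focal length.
1/f = 1/do + 1/di → f = -28.28 cm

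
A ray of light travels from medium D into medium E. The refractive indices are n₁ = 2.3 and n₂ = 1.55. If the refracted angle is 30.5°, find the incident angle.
sin θ₁ = (n₂/n₁)·sin θ₂ → θ₁ = 20°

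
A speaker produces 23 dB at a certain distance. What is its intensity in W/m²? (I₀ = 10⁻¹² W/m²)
I = I₀·10^(β/10) = 2.00 × 10⁻¹⁰ W/m²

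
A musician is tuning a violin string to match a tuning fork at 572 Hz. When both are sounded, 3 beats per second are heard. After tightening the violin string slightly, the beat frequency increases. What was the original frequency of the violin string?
575 Hz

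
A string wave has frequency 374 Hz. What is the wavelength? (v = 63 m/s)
λ = v/f = 0.1684 m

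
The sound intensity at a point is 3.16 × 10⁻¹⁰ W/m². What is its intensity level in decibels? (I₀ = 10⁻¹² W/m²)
β = 10·log₁₀(I/I₀) = 25 dB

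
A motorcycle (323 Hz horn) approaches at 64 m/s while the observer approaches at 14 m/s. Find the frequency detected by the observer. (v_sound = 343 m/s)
f_obs = f·(v + v_o)/(v − v_s) = 413.3 Hz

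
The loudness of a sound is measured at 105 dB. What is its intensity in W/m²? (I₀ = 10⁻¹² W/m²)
I = I₀·10^(β/10) = 3.16 × 10⁻² W/m²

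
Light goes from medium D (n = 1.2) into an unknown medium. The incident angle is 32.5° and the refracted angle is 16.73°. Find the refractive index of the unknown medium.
n₂ = n₁·sin θ₁ / sin θ₂ = 2.24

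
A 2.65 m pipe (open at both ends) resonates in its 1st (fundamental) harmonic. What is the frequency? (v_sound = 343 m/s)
fₙ = nv/(2L) = 64.72 Hz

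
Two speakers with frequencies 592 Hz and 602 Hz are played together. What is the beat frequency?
10 Hz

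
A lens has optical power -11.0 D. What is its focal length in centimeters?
f = 1/P = -9.091 cm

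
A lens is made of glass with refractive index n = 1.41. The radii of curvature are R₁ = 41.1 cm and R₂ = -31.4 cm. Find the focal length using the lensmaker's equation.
1/f = (n − 1)(1/R₁ − 1/R₂) → f = 43.42 cm (converging lens)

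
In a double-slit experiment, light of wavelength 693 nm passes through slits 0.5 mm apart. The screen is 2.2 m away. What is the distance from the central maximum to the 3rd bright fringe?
y = mλL/d = 9.148 mm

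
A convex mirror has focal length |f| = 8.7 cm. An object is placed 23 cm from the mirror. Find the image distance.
f = −8.7 cm (convex); 1/di = 1/f − 1/do → di = -6.312 cm (virtual image, behind mirror)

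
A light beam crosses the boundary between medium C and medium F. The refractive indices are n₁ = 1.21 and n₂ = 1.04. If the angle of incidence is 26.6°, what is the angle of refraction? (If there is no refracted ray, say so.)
sin θ₂ = (n₁/n₂)·sin θ₁ = 0.521 → θ₂ = 31.4°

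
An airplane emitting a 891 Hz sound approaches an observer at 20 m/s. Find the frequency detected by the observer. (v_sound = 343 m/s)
f_obs = f·v/(v − v_s) = 946.2 Hz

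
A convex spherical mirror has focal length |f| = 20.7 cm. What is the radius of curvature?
R = 2|f| = 41.4 cm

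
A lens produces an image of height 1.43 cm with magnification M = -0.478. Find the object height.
ho = |hi|/|M| = 2.992 cm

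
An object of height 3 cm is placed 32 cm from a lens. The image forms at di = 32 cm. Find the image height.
hi = (-di/do) × ho = -3 cm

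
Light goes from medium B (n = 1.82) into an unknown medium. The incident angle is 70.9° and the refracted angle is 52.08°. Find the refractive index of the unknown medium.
n₂ = n₁·sin θ₁ / sin θ₂ = 2.18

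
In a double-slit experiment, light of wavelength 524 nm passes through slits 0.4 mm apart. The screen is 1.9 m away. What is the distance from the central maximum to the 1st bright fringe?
y = mλL/d = 2.489 mm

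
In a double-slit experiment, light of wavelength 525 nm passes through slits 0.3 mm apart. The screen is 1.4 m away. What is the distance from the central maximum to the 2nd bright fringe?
y = mλL/d = 4.9 mm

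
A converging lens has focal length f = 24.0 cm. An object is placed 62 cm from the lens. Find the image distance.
1/di = 1/f − 1/do → di = 39.16 cm (real image)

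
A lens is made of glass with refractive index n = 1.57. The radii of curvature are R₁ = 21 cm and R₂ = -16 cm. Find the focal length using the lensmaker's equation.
1/f = (n − 1)(1/R₁ − 1/R₂) → f = 15.93 cm (converging lens)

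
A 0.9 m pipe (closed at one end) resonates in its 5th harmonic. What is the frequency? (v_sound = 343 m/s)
fₙ = nv/(4L) = 476.4 Hz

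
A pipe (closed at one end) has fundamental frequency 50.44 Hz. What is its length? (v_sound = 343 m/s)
L = v/(4f₁) = 1.7 m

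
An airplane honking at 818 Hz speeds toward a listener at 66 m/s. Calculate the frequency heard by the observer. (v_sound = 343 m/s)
f_obs = f·v/(v − v_s) = 1013 Hz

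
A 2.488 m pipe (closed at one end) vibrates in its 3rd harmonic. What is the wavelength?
λₙ = 4L/n = 3.317 m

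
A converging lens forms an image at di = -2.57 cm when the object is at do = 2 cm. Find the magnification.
M = −di/do = 1.285 (upright image)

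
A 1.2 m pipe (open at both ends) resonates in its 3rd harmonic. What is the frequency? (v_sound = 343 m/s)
fₙ = nv/(2L) = 428.8 Hz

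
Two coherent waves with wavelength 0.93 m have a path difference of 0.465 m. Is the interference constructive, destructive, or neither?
destructive — path difference = 0.5λ, an odd multiple of λ/2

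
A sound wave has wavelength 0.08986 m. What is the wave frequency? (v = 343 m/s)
f = v/λ = 3817 Hz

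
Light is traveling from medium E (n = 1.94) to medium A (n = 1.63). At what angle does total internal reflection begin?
θc = arcsin(n₂/n₁) = 57.16°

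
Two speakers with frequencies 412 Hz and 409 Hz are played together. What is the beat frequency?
3 Hz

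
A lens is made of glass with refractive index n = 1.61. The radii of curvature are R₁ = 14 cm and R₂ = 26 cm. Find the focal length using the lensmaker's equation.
1/f = (n − 1)(1/R₁ − 1/R₂) → f = 49.73 cm (converging lens)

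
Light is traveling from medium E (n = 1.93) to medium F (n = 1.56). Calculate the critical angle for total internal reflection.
θc = arcsin(n₂/n₁) = 53.93°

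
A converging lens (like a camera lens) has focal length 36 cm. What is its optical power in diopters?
P = 1/f = 2.778 D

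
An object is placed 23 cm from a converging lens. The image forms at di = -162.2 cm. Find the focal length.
1/f = 1/do + 1/di → f = 26.8 cm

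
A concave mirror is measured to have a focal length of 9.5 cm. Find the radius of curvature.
R = 2|f| = 19 cm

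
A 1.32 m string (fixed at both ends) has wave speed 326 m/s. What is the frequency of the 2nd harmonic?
fₙ = nv/(2L) = 247 Hz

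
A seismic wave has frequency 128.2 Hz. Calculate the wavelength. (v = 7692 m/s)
λ = v/f = 60 m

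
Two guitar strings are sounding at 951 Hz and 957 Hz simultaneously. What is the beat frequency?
6 Hz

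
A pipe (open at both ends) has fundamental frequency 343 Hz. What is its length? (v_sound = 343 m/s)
L = v/(2f₁) = 0.5 m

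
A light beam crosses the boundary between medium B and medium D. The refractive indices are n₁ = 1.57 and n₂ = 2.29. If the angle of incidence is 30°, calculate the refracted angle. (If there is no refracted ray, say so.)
sin θ₂ = (n₁/n₂)·sin θ₁ = 0.3428 → θ₂ = 20.05°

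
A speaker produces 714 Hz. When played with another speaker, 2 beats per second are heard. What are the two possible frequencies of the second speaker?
f₂ = 714 ± 2 Hz → 716 Hz or 712 Hz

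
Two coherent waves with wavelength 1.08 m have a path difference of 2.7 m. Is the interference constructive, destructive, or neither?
destructive — path difference = 2.5λ, an odd multiple of λ/2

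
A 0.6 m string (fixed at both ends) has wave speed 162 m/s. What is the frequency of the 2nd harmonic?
fₙ = nv/(2L) = 270 Hz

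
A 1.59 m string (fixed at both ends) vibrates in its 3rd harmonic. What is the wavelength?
λₙ = 2L/n = 1.06 m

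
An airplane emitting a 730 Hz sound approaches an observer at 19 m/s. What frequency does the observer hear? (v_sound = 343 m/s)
f_obs = f·v/(v − v_s) = 772.8 Hz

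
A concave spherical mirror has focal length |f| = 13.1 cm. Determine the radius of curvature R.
R = 2|f| = 26.2 cm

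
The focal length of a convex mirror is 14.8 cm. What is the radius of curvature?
R = 2|f| = 29.6 cm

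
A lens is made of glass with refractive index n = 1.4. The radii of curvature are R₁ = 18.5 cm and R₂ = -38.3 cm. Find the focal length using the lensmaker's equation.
1/f = (n − 1)(1/R₁ − 1/R₂) → f = 31.19 cm (converging lens)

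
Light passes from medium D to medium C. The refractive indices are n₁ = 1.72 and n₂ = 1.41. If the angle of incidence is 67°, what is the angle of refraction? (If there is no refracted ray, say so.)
sin θ₂ = (n₁/n₂)·sin θ₁ = 1.123 > 1, so there is no refracted ray — the light undergoes total internal reflection.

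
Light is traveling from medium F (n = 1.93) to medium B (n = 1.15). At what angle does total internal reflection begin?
θc = arcsin(n₂/n₁) = 36.57°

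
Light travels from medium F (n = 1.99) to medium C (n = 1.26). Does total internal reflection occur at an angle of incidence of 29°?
θc = arcsin(n₂/n₁) = 39.28°; 29° < θc, so no — the ray refracts.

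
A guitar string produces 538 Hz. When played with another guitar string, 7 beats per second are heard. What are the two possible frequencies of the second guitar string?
f₂ = 538 ± 7 Hz → 545 Hz or 531 Hz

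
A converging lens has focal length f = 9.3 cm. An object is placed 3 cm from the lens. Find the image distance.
1/di = 1/f − 1/do → di = -4.429 cm (virtual image)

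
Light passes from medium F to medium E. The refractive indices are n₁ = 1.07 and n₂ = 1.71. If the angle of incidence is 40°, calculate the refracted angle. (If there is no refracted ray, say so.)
sin θ₂ = (n₁/n₂)·sin θ₁ = 0.4022 → θ₂ = 23.72°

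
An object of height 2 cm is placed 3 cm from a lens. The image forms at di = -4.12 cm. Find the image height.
hi = (-di/do) × ho = 2.747 cm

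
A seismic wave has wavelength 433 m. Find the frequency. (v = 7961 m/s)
f = v/λ = 18.39 Hz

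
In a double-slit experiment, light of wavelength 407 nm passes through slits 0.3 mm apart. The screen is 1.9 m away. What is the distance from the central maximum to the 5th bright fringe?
y = mλL/d = 12.89 mm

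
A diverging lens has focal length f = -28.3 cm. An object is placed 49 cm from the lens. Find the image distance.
1/di = 1/f − 1/do → di = -17.94 cm (virtual image)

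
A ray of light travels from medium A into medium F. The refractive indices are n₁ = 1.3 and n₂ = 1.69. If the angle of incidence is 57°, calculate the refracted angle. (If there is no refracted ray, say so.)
sin θ₂ = (n₁/n₂)·sin θ₁ = 0.6451 → θ₂ = 40.18°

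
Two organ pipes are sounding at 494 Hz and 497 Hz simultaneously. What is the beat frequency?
3 Hz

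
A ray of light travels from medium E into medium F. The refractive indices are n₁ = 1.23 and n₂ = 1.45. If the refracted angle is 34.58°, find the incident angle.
sin θ₁ = (n₂/n₁)·sin θ₂ → θ₁ = 42°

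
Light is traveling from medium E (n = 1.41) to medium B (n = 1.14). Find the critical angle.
θc = arcsin(n₂/n₁) = 53.95°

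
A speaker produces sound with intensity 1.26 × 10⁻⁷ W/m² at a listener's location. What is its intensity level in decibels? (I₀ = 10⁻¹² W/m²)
β = 10·log₁₀(I/I₀) = 51 dB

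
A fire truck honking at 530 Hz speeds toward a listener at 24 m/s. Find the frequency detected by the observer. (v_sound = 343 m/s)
f_obs = f·v/(v − v_s) = 569.9 Hz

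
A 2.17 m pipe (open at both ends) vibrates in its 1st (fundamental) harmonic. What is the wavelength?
λₙ = 2L/n = 4.34 m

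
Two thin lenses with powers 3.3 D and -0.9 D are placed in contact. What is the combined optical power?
P_total = P₁ + P₂ = 2.4 D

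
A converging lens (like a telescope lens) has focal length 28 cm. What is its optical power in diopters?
P = 1/f = 3.571 D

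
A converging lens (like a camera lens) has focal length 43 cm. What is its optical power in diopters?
P = 1/f = 2.326 D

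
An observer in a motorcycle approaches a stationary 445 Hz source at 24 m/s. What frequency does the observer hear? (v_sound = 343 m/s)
f_obs = f·(v + v_o)/v = 476.1 Hz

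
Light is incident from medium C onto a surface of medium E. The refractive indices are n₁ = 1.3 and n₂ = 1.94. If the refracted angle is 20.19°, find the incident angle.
sin θ₁ = (n₂/n₁)·sin θ₂ → θ₁ = 31°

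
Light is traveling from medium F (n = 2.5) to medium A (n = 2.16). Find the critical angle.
θc = arcsin(n₂/n₁) = 59.77°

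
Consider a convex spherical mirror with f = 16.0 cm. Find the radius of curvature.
R = 2|f| = 32 cm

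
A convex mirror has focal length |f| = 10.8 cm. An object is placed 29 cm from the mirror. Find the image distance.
f = −10.8 cm (convex); 1/di = 1/f − 1/do → di = -7.869 cm (virtual image, behind mirror)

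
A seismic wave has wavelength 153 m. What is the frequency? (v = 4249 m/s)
f = v/λ = 27.77 Hz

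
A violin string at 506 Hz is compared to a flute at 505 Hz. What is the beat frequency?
1 Hz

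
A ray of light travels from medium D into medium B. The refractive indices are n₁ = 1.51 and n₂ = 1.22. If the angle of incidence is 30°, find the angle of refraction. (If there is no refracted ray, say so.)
sin θ₂ = (n₁/n₂)·sin θ₁ = 0.6189 → θ₂ = 38.23°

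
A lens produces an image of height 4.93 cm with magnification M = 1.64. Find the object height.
ho = |hi|/|M| = 3.006 cm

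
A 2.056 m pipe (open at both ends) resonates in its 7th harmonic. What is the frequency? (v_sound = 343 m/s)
fₙ = nv/(2L) = 583.9 Hz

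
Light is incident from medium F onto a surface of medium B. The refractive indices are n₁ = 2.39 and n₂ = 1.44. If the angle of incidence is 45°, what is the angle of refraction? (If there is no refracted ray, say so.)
sin θ₂ = (n₁/n₂)·sin θ₁ = 1.174 > 1, so there is no refracted ray — the light undergoes total internal reflection.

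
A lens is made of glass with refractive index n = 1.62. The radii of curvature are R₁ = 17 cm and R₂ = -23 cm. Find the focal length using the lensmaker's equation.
1/f = (n − 1)(1/R₁ − 1/R₂) → f = 15.77 cm (converging lens)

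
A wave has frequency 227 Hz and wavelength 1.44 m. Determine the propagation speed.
v = fλ = 326.9 m/s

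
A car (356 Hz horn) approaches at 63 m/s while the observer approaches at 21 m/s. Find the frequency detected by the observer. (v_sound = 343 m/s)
f_obs = f·(v + v_o)/(v − v_s) = 462.8 Hz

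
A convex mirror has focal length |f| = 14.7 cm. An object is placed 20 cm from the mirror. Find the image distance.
f = −14.7 cm (convex); 1/di = 1/f − 1/do → di = -8.473 cm (virtual image, behind mirror)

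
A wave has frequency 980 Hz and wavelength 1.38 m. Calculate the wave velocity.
v = fλ = 1352 m/s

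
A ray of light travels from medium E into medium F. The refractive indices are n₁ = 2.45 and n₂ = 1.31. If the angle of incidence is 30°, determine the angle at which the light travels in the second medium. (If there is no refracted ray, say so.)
sin θ₂ = (n₁/n₂)·sin θ₁ = 0.9351 → θ₂ = 69.25°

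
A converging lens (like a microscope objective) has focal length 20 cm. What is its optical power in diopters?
P = 1/f = 5 D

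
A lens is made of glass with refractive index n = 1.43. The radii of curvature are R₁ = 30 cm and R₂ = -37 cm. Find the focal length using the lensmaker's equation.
1/f = (n − 1)(1/R₁ − 1/R₂) → f = 38.53 cm (converging lens)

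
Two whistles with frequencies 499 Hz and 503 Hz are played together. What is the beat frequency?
4 Hz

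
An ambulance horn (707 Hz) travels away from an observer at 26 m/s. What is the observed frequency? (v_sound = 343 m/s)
f_obs = f·v/(v + v_s) = 657.2 Hz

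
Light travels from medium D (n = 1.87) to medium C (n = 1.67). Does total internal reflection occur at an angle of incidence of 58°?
θc = arcsin(n₂/n₁) = 63.26°; 58° < θc, so no — the ray refracts.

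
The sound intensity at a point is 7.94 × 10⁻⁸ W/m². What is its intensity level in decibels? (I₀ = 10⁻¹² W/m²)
β = 10·log₁₀(I/I₀) = 49 dB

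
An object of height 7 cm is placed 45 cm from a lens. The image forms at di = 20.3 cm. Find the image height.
hi = (-di/do) × ho = -3.158 cm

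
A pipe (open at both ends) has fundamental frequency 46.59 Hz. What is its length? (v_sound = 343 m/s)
L = v/(2f₁) = 3.681 m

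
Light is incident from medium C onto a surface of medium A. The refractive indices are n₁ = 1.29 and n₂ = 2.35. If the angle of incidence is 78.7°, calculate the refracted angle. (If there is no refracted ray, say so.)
sin θ₂ = (n₁/n₂)·sin θ₁ = 0.5383 → θ₂ = 32.57°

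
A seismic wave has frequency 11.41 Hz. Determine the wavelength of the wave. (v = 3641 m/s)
λ = v/f = 319.1 m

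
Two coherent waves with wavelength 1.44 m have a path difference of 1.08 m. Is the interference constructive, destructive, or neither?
neither (partial) — path difference = 0.75λ, neither a whole number of wavelengths nor an odd multiple of λ/2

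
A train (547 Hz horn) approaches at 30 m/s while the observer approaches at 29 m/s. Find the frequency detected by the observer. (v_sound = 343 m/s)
f_obs = f·(v + v_o)/(v − v_s) = 650.1 Hz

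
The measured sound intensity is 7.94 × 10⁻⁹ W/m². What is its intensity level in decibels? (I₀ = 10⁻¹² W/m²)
β = 10·log₁₀(I/I₀) = 39 dB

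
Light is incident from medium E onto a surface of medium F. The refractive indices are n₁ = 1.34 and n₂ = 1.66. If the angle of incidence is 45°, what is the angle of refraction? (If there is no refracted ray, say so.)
sin θ₂ = (n₁/n₂)·sin θ₁ = 0.5708 → θ₂ = 34.81°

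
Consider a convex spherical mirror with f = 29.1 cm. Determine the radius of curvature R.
R = 2|f| = 58.2 cm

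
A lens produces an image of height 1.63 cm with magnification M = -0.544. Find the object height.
ho = |hi|/|M| = 2.996 cm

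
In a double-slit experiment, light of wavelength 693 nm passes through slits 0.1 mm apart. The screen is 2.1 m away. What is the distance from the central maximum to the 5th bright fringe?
y = mλL/d = 72.77 mm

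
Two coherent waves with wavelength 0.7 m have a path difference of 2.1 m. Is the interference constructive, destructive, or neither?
constructive — path difference = 3λ, a whole number of wavelengths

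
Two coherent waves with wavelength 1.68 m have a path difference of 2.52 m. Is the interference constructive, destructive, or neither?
destructive — path difference = 1.5λ, an odd multiple of λ/2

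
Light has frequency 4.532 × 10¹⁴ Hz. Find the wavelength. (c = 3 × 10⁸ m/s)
λ = c/f = 662 nm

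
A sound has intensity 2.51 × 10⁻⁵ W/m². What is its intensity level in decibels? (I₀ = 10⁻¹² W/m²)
β = 10·log₁₀(I/I₀) = 74 dB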